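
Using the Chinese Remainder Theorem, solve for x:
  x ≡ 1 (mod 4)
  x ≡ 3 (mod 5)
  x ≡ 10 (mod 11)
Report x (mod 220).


Moduli 4, 5, 11 are pairwise coprime; by CRT there is a unique solution modulo M = 4 · 5 · 11 = 220.
Solve pairwise, accumulating the modulus:
  Start with x ≡ 1 (mod 4).
  Combine with x ≡ 3 (mod 5): since gcd(4, 5) = 1, we get a unique residue mod 20.
    Write x = 1 + 4·t and substitute into x ≡ 3 (mod 5): 4·t ≡ 3 − 1 = 2 (mod 5).
    The inverse of 4 mod 5 is 4 (since 4·4 = 16 = 3·5 + 1), so t ≡ 4·2 = 8 ≡ 3 (mod 5).
    Then x = 1 + 4·3 = 13, valid modulo lcm(4, 5) = 20: x ≡ 13 (mod 20).
  Combine with x ≡ 10 (mod 11): since gcd(20, 11) = 1, we get a unique residue mod 220.
    Write x = 13 + 20·t and substitute into x ≡ 10 (mod 11): 20·t ≡ 10 − 13 = -3 (mod 11).
    Reduce coefficients mod 11: 9·t ≡ 8 (mod 11).
    The inverse of 9 mod 11 is 5 (since 9·5 = 45 = 4·11 + 1), so t ≡ 5·8 = 40 ≡ 7 (mod 11).
    Then x = 13 + 20·7 = 153, valid modulo lcm(20, 11) = 220: x ≡ 153 (mod 220).
Verify: 153 mod 4 = 1 ✓, 153 mod 5 = 3 ✓, 153 mod 11 = 10 ✓.

x ≡ 153 (mod 220).


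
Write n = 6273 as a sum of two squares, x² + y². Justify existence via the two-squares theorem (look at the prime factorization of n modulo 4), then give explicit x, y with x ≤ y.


Step 1: Factor n = 6273 = 3^2 · 17 · 41.
Step 2: Check the mod-4 condition on each prime factor: 3 ≡ 3 (mod 4), exponent 2 (must be even); 17 ≡ 1 (mod 4), exponent 1; 41 ≡ 1 (mod 4), exponent 1.
All primes ≡ 3 (mod 4) appear to even exponent (or don't appear), so by the two-squares theorem n IS expressible as a sum of two squares.
Step 3: Build a representation. Group n = k² · m with k = 3 and m = 17 · 41 = 697 (a product of primes ≡ 1 (mod 4)); a representation of m scales to one of n via (k·x)² + (k·y)² = k²(x² + y²). Each prime p ≡ 1 (mod 4) is itself a sum of two squares; find a² by testing p − a² for a perfect square:
  17: 17 − 1² = 16 = 4² ⇒ 17 = 1² + 4².
  41: 41 − 1² = 40, 41 − 2² = 37, 41 − 3² = 32, 41 − 4² = 25 = 5² ⇒ 41 = 4² + 5².
  Combine using the Brahmagupta–Fibonacci identity (a² + b²)(c² + d²) = (ac − bd)² + (ad + bc)² = (ac + bd)² + (ad − bc)²:
  17 · 41 = 697: from (1² + 4²)(4² + 5²), take (1·4 − 4·5, 1·5 + 4·4) = (4 − 20, 5 + 16) = (-16, 21); dropping signs (only squares matter) gives (16, 21); check 16² + 21² = 256 + 441 = 697 ✓.
  Scale by k = 3: (3·16, 3·21) = (48, 63).
Step 4: Order so x ≤ y and verify: 48² + 63² = 2304 + 3969 = 6273 = n. ✓

n = 6273 = 48² + 63² (one valid representation with x ≤ y).


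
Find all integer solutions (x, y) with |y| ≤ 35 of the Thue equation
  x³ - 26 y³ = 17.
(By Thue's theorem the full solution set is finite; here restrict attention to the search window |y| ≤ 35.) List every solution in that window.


The equation is x³ - 26y³ = 17. For fixed y, x³ = 26·y³ + 17, so a solution requires the RHS to be a perfect cube.
Strategy: iterate y from -35 to 35, compute RHS = 26·y³ + 17, and check whether it is a (positive or negative) perfect cube.
Check small values of y:
  y = 0: RHS = 17 is not a perfect cube.
  y = 1: RHS = 43 is not a perfect cube.
  y = -1: RHS = -9 is not a perfect cube.
  y = 2: RHS = 225 is not a perfect cube.
  y = -2: RHS = -191 is not a perfect cube.
  y = 3: RHS = 719 is not a perfect cube.
  y = -3: RHS = -685 is not a perfect cube.
Continuing the search up to |y| = 35 finds no solutions either.
No (x, y) in the scanned range satisfies the equation.

No integer solutions with |y| ≤ 35.


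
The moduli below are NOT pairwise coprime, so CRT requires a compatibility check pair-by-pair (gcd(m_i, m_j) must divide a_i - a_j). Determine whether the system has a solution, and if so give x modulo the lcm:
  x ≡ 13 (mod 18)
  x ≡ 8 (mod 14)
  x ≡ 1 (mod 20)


Moduli 18, 14, 20 are not pairwise coprime, so CRT works modulo lcm(m_i) when all pairwise compatibility conditions hold.
Pairwise compatibility: gcd(m_i, m_j) must divide a_i - a_j for every pair.
Merge one congruence at a time:
  Start: x ≡ 13 (mod 18).
  Combine with x ≡ 8 (mod 14): gcd(18, 14) = 2, and 8 - 13 = -5 is NOT divisible by 2.
    ⇒ system is inconsistent (no integer solution).

No solution (the system is inconsistent).


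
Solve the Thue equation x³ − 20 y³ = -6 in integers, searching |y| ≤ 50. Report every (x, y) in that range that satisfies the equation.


The equation is x³ - 20y³ = -6. For fixed y, x³ = 20·y³ − 6, so a solution requires the RHS to be a perfect cube.
Strategy: iterate y from -50 to 50, compute RHS = 20·y³ − 6, and check whether it is a (positive or negative) perfect cube.
Check small values of y:
  y = 0: RHS = -6 is not a perfect cube.
  y = 1: RHS = 14 is not a perfect cube.
  y = -1: RHS = -26 is not a perfect cube.
  y = 2: RHS = 154 is not a perfect cube.
  y = -2: RHS = -166 is not a perfect cube.
  y = 3: RHS = 534 is not a perfect cube.
  y = -3: RHS = -546 is not a perfect cube.
Continuing the search up to |y| = 50 finds no solutions either.
No (x, y) in the scanned range satisfies the equation.

No integer solutions with |y| ≤ 50.


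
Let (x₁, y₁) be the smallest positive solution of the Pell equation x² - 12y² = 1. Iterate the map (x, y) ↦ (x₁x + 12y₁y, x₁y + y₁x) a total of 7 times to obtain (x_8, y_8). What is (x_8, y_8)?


Step 1: Find the fundamental solution (x₁, y₁) of x² - 12y² = 1.
  Expand √12 as a continued fraction. a₀ = ⌊√12⌋ = 3; iterate m_{k+1} = d_k·a_k − m_k, d_{k+1} = (12 − m_{k+1}²)/d_k, a_{k+1} = ⌊(a₀ + m_{k+1})/d_{k+1}⌋ (starting m₀ = 0, d₀ = 1), with convergents p_k = a_k·p_{k-1} + p_{k-2}, q_k = a_k·q_{k-1} + q_{k-2} (p₋₁ = 1, q₋₁ = 0):
  k = 0: a₀ = 3; p₀/q₀ = 3/1; p₀² − 12·q₀² = 9 − 12 = -3.
  k = 1: m = 3, d = 3, a = ⌊(3 + 3)/3⌋ = 2; p/q = (2·3 + 1)/(2·1 + 0) = 7/2; p² − 12·q² = 49 − 48 = 1.
  The first convergent with p² − 12·q² = 1 gives the fundamental solution (x₁, y₁) = (7, 2).
Step 2: Apply the recurrence (x_{n+1}, y_{n+1}) = (x₁x_n + 12y₁y_n, x₁y_n + y₁x_n) repeatedly.
  From (x_1, y_1) = (7, 2): x_2 = 7·7 + 12·2·2 = 97; y_2 = 7·2 + 2·7 = 28.
  From (x_2, y_2) = (97, 28): x_3 = 7·97 + 12·2·28 = 1351; y_3 = 7·28 + 2·97 = 390.
  From (x_3, y_3) = (1351, 390): x_4 = 7·1351 + 12·2·390 = 18817; y_4 = 7·390 + 2·1351 = 5432.
  From (x_4, y_4) = (18817, 5432): x_5 = 7·18817 + 12·2·5432 = 262087; y_5 = 7·5432 + 2·18817 = 75658.
  From (x_5, y_5) = (262087, 75658): x_6 = 7·262087 + 12·2·75658 = 3650401; y_6 = 7·75658 + 2·262087 = 1053780.
  From (x_6, y_6) = (3650401, 1053780): x_7 = 7·3650401 + 12·2·1053780 = 50843527; y_7 = 7·1053780 + 2·3650401 = 14677262.
  From (x_7, y_7) = (50843527, 14677262): x_8 = 7·50843527 + 12·2·14677262 = 708158977; y_8 = 7·14677262 + 2·50843527 = 204427888.
Step 3: Verify x_8² - 12·y_8² = 501489136705686529 - 501489136705686528 = 1 (should be 1). ✓

(x_1, y_1) = (7, 2); (x_8, y_8) = (708158977, 204427888).


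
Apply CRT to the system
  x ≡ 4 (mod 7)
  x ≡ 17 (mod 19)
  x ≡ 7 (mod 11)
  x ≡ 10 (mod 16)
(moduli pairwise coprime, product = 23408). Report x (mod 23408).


Product of moduli M = 7 · 19 · 11 · 16 = 23408.
Merge one congruence at a time:
  Start: x ≡ 4 (mod 7).
  Combine with x ≡ 17 (mod 19); new modulus lcm = 133.
    Write x = 4 + 7·t and substitute into x ≡ 17 (mod 19): 7·t ≡ 17 − 4 = 13 (mod 19).
    The inverse of 7 mod 19 is 11 (since 7·11 = 77 = 4·19 + 1), so t ≡ 11·13 = 143 ≡ 10 (mod 19).
    Then x = 4 + 7·10 = 74, valid modulo lcm(7, 19) = 133: x ≡ 74 (mod 133).
  Combine with x ≡ 7 (mod 11); new modulus lcm = 1463.
    Write x = 74 + 133·t and substitute into x ≡ 7 (mod 11): 133·t ≡ 7 − 74 = -67 (mod 11).
    Reduce coefficients mod 11: 1·t ≡ 10 (mod 11).
    So t ≡ 10 (mod 11).
    Then x = 74 + 133·10 = 1404, valid modulo lcm(133, 11) = 1463: x ≡ 1404 (mod 1463).
  Combine with x ≡ 10 (mod 16); new modulus lcm = 23408.
    Write x = 1404 + 1463·t and substitute into x ≡ 10 (mod 16): 1463·t ≡ 10 − 1404 = -1394 (mod 16).
    Reduce coefficients mod 16: 7·t ≡ 14 (mod 16).
    The inverse of 7 mod 16 is 7 (since 7·7 = 49 = 3·16 + 1), so t ≡ 7·14 = 98 ≡ 2 (mod 16).
    Then x = 1404 + 1463·2 = 4330, valid modulo lcm(1463, 16) = 23408: x ≡ 4330 (mod 23408).
Verify against each original: 4330 mod 7 = 4, 4330 mod 19 = 17, 4330 mod 11 = 7, 4330 mod 16 = 10.

x ≡ 4330 (mod 23408).


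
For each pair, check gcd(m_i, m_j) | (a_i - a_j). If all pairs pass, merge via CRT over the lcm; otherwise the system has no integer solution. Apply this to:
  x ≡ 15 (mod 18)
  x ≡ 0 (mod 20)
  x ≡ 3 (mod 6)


Moduli 18, 20, 6 are not pairwise coprime, so CRT works modulo lcm(m_i) when all pairwise compatibility conditions hold.
Pairwise compatibility: gcd(m_i, m_j) must divide a_i - a_j for every pair.
Merge one congruence at a time:
  Start: x ≡ 15 (mod 18).
  Combine with x ≡ 0 (mod 20): gcd(18, 20) = 2, and 0 - 15 = -15 is NOT divisible by 2.
    ⇒ system is inconsistent (no integer solution).

No solution (the system is inconsistent).


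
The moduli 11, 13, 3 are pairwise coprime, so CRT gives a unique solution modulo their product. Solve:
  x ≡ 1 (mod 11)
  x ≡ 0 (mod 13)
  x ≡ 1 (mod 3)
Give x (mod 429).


Moduli 11, 13, 3 are pairwise coprime; by CRT there is a unique solution modulo M = 11 · 13 · 3 = 429.
Solve pairwise, accumulating the modulus:
  Start with x ≡ 1 (mod 11).
  Combine with x ≡ 0 (mod 13): since gcd(11, 13) = 1, we get a unique residue mod 143.
    Write x = 1 + 11·t and substitute into x ≡ 0 (mod 13): 11·t ≡ 0 − 1 = -1 (mod 13).
    Reduce coefficients mod 13: 11·t ≡ 12 (mod 13).
    The inverse of 11 mod 13 is 6 (since 11·6 = 66 = 5·13 + 1), so t ≡ 6·12 = 72 ≡ 7 (mod 13).
    Then x = 1 + 11·7 = 78, valid modulo lcm(11, 13) = 143: x ≡ 78 (mod 143).
  Combine with x ≡ 1 (mod 3): since gcd(143, 3) = 1, we get a unique residue mod 429.
    Write x = 78 + 143·t and substitute into x ≡ 1 (mod 3): 143·t ≡ 1 − 78 = -77 (mod 3).
    Reduce coefficients mod 3: 2·t ≡ 1 (mod 3).
    The inverse of 2 mod 3 is 2 (since 2·2 = 4 = 1·3 + 1), so t ≡ 2·1 = 2 ≡ 2 (mod 3).
    Then x = 78 + 143·2 = 364, valid modulo lcm(143, 3) = 429: x ≡ 364 (mod 429).
Verify: 364 mod 11 = 1 ✓, 364 mod 13 = 0 ✓, 364 mod 3 = 1 ✓.

x ≡ 364 (mod 429).


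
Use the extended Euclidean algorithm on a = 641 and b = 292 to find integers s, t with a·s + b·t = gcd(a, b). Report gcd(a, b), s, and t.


Euclidean algorithm on (641, 292) — divide until remainder is 0:
  641 = 2 · 292 + 57
  292 = 5 · 57 + 7
  57 = 8 · 7 + 1
  7 = 7 · 1 + 0
gcd(641, 292) = 1.
Track Bezout coefficients alongside the remainders: start with r₀ = 641 = a·1 + b·0 (s = 1, t = 0) and r₁ = 292 = a·0 + b·1 (s = 0, t = 1); each new remainder r_{k+1} = r_{k-1} − q_k·r_k inherits s_{k+1} = s_{k-1} − q_k·s_k, t_{k+1} = t_{k-1} − q_k·t_k, so r_k = a·s_k + b·t_k at every step:
  q = 2: r = 57, s = 1 − 2·0 = 1, t = 0 − 2·1 = -2  (check: 641·1 + 292·(-2) = 57)
  q = 5: r = 7, s = 0 − 5·1 = -5, t = 1 − 5·(-2) = 11  (check: 641·(-5) + 292·11 = 7)
  q = 8: r = 1, s = 1 − 8·(-5) = 41, t = -2 − 8·11 = -90  (check: 641·41 + 292·(-90) = 1)
The row with r = 1 (the gcd) gives the Bezout coefficients s = 41, t = -90.
Result: 641 · (41) + 292 · (-90) = 1.

gcd(641, 292) = 1; s = 41, t = -90 (check: 641·41 + 292·(-90) = 1).


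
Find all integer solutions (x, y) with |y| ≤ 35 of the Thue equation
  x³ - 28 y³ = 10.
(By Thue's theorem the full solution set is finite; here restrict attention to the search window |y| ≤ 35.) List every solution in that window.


The equation is x³ - 28y³ = 10. For fixed y, x³ = 28·y³ + 10, so a solution requires the RHS to be a perfect cube.
Strategy: iterate y from -35 to 35, compute RHS = 28·y³ + 10, and check whether it is a (positive or negative) perfect cube.
Check small values of y:
  y = 0: RHS = 10 is not a perfect cube.
  y = 1: RHS = 38 is not a perfect cube.
  y = -1: RHS = -18 is not a perfect cube.
  y = 2: RHS = 234 is not a perfect cube.
  y = -2: RHS = -214 is not a perfect cube.
  y = 3: RHS = 766 is not a perfect cube.
  y = -3: RHS = -746 is not a perfect cube.
Continuing the search up to |y| = 35 finds no solutions either.
No (x, y) in the scanned range satisfies the equation.

No integer solutions with |y| ≤ 35.


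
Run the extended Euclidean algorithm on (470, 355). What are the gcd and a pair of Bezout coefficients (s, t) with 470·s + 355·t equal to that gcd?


Euclidean algorithm on (470, 355) — divide until remainder is 0:
  470 = 1 · 355 + 115
  355 = 3 · 115 + 10
  115 = 11 · 10 + 5
  10 = 2 · 5 + 0
gcd(470, 355) = 5.
Track Bezout coefficients alongside the remainders: start with r₀ = 470 = a·1 + b·0 (s = 1, t = 0) and r₁ = 355 = a·0 + b·1 (s = 0, t = 1); each new remainder r_{k+1} = r_{k-1} − q_k·r_k inherits s_{k+1} = s_{k-1} − q_k·s_k, t_{k+1} = t_{k-1} − q_k·t_k, so r_k = a·s_k + b·t_k at every step:
  q = 1: r = 115, s = 1 − 1·0 = 1, t = 0 − 1·1 = -1  (check: 470·1 + 355·(-1) = 115)
  q = 3: r = 10, s = 0 − 3·1 = -3, t = 1 − 3·(-1) = 4  (check: 470·(-3) + 355·4 = 10)
  q = 11: r = 5, s = 1 − 11·(-3) = 34, t = -1 − 11·4 = -45  (check: 470·34 + 355·(-45) = 5)
The row with r = 5 (the gcd) gives the Bezout coefficients s = 34, t = -45.
Result: 470 · (34) + 355 · (-45) = 5.

gcd(470, 355) = 5; s = 34, t = -45 (check: 470·34 + 355·(-45) = 5).


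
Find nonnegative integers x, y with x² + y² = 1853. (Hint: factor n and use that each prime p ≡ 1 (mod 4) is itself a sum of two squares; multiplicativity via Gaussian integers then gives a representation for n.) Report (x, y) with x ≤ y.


Step 1: Factor n = 1853 = 17 · 109.
Step 2: Check the mod-4 condition on each prime factor: 17 ≡ 1 (mod 4), exponent 1; 109 ≡ 1 (mod 4), exponent 1.
All primes ≡ 3 (mod 4) appear to even exponent (or don't appear), so by the two-squares theorem n IS expressible as a sum of two squares.
Step 3: Build a representation. Here n = 17 · 109 is a product of primes ≡ 1 (mod 4). Each prime p ≡ 1 (mod 4) is itself a sum of two squares; find a² by testing p − a² for a perfect square:
  17: 17 − 1² = 16 = 4² ⇒ 17 = 1² + 4².
  109: 109 − 1² = 108, 109 − 2² = 105, 109 − 3² = 100 = 10² ⇒ 109 = 3² + 10².
  Combine using the Brahmagupta–Fibonacci identity (a² + b²)(c² + d²) = (ac − bd)² + (ad + bc)² = (ac + bd)² + (ad − bc)²:
  17 · 109 = 1853: from (1² + 4²)(3² + 10²), take (1·3 − 4·10, 1·10 + 4·3) = (3 − 40, 10 + 12) = (-37, 22); dropping signs (only squares matter) gives (37, 22); check 37² + 22² = 1369 + 484 = 1853 ✓.
Step 4: Order so x ≤ y and verify: 22² + 37² = 484 + 1369 = 1853 = n. ✓

n = 1853 = 22² + 37² (one valid representation with x ≤ y).


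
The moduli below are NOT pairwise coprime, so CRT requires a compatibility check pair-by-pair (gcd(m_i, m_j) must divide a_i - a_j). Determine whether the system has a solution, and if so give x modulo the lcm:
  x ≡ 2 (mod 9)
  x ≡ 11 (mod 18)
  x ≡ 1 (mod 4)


Moduli 9, 18, 4 are not pairwise coprime, so CRT works modulo lcm(m_i) when all pairwise compatibility conditions hold.
Pairwise compatibility: gcd(m_i, m_j) must divide a_i - a_j for every pair.
Merge one congruence at a time:
  Start: x ≡ 2 (mod 9).
  Combine with x ≡ 11 (mod 18): gcd(9, 18) = 9; 11 - 2 = 9, which IS divisible by 9, so compatible.
    Write x = 2 + 9·t and substitute into x ≡ 11 (mod 18): 9·t ≡ 11 − 2 = 9 (mod 18).
    Divide the congruence (and modulus) by g = 9: 1·t ≡ 1 (mod 2).
    So t ≡ 1 (mod 2).
    Then x = 2 + 9·1 = 11, valid modulo lcm(9, 18) = 18: x ≡ 11 (mod 18).
  Combine with x ≡ 1 (mod 4): gcd(18, 4) = 2; 1 - 11 = -10, which IS divisible by 2, so compatible.
    Write x = 11 + 18·t and substitute into x ≡ 1 (mod 4): 18·t ≡ 1 − 11 = -10 (mod 4).
    Divide the congruence (and modulus) by g = 2: 9·t ≡ -5 (mod 2).
    Reduce coefficients mod 2: 1·t ≡ 1 (mod 2).
    So t ≡ 1 (mod 2).
    Then x = 11 + 18·1 = 29, valid modulo lcm(18, 4) = 36: x ≡ 29 (mod 36).
Verify: 29 mod 9 = 2, 29 mod 18 = 11, 29 mod 4 = 1.

x ≡ 29 (mod 36).


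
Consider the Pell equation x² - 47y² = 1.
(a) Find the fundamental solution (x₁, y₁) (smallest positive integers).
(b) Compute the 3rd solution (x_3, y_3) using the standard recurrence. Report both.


Step 1: Find the fundamental solution (x₁, y₁) of x² - 47y² = 1.
  Expand √47 as a continued fraction. a₀ = ⌊√47⌋ = 6; iterate m_{k+1} = d_k·a_k − m_k, d_{k+1} = (47 − m_{k+1}²)/d_k, a_{k+1} = ⌊(a₀ + m_{k+1})/d_{k+1}⌋ (starting m₀ = 0, d₀ = 1), with convergents p_k = a_k·p_{k-1} + p_{k-2}, q_k = a_k·q_{k-1} + q_{k-2} (p₋₁ = 1, q₋₁ = 0):
  k = 0: a₀ = 6; p₀/q₀ = 6/1; p₀² − 47·q₀² = 36 − 47 = -11.
  k = 1: m = 6, d = 11, a = ⌊(6 + 6)/11⌋ = 1; p/q = (1·6 + 1)/(1·1 + 0) = 7/1; p² − 47·q² = 49 − 47 = 2.
  k = 2: m = 5, d = 2, a = ⌊(6 + 5)/2⌋ = 5; p/q = (5·7 + 6)/(5·1 + 1) = 41/6; p² − 47·q² = 1681 − 1692 = -11.
  k = 3: m = 5, d = 11, a = ⌊(6 + 5)/11⌋ = 1; p/q = (1·41 + 7)/(1·6 + 1) = 48/7; p² − 47·q² = 2304 − 2303 = 1.
  The first convergent with p² − 47·q² = 1 gives the fundamental solution (x₁, y₁) = (48, 7).
Step 2: Apply the recurrence (x_{n+1}, y_{n+1}) = (x₁x_n + 47y₁y_n, x₁y_n + y₁x_n) repeatedly.
  From (x_1, y_1) = (48, 7): x_2 = 48·48 + 47·7·7 = 4607; y_2 = 48·7 + 7·48 = 672.
  From (x_2, y_2) = (4607, 672): x_3 = 48·4607 + 47·7·672 = 442224; y_3 = 48·672 + 7·4607 = 64505.
Step 3: Verify x_3² - 47·y_3² = 195562066176 - 195562066175 = 1 (should be 1). ✓

(x_1, y_1) = (48, 7); (x_3, y_3) = (442224, 64505).


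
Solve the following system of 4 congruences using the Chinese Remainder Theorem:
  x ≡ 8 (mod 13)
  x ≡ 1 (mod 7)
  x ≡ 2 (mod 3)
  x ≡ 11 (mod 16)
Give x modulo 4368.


Product of moduli M = 13 · 7 · 3 · 16 = 4368.
Merge one congruence at a time:
  Start: x ≡ 8 (mod 13).
  Combine with x ≡ 1 (mod 7); new modulus lcm = 91.
    Write x = 8 + 13·t and substitute into x ≡ 1 (mod 7): 13·t ≡ 1 − 8 = -7 (mod 7).
    Reduce coefficients mod 7: 6·t ≡ 0 (mod 7).
    The inverse of 6 mod 7 is 6 (since 6·6 = 36 = 5·7 + 1), so t ≡ 6·0 = 0 ≡ 0 (mod 7).
    Then x = 8 + 13·0 = 8, valid modulo lcm(13, 7) = 91: x ≡ 8 (mod 91).
  Combine with x ≡ 2 (mod 3); new modulus lcm = 273.
    Write x = 8 + 91·t and substitute into x ≡ 2 (mod 3): 91·t ≡ 2 − 8 = -6 (mod 3).
    Reduce coefficients mod 3: 1·t ≡ 0 (mod 3).
    So t ≡ 0 (mod 3).
    Then x = 8 + 91·0 = 8, valid modulo lcm(91, 3) = 273: x ≡ 8 (mod 273).
  Combine with x ≡ 11 (mod 16); new modulus lcm = 4368.
    Write x = 8 + 273·t and substitute into x ≡ 11 (mod 16): 273·t ≡ 11 − 8 = 3 (mod 16).
    Reduce coefficients mod 16: 1·t ≡ 3 (mod 16).
    So t ≡ 3 (mod 16).
    Then x = 8 + 273·3 = 827, valid modulo lcm(273, 16) = 4368: x ≡ 827 (mod 4368).
Verify against each original: 827 mod 13 = 8, 827 mod 7 = 1, 827 mod 3 = 2, 827 mod 16 = 11.

x ≡ 827 (mod 4368).


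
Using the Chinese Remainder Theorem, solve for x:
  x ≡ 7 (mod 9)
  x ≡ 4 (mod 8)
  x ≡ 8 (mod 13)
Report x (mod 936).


Moduli 9, 8, 13 are pairwise coprime; by CRT there is a unique solution modulo M = 9 · 8 · 13 = 936.
Solve pairwise, accumulating the modulus:
  Start with x ≡ 7 (mod 9).
  Combine with x ≡ 4 (mod 8): since gcd(9, 8) = 1, we get a unique residue mod 72.
    Write x = 7 + 9·t and substitute into x ≡ 4 (mod 8): 9·t ≡ 4 − 7 = -3 (mod 8).
    Reduce coefficients mod 8: 1·t ≡ 5 (mod 8).
    So t ≡ 5 (mod 8).
    Then x = 7 + 9·5 = 52, valid modulo lcm(9, 8) = 72: x ≡ 52 (mod 72).
  Combine with x ≡ 8 (mod 13): since gcd(72, 13) = 1, we get a unique residue mod 936.
    Write x = 52 + 72·t and substitute into x ≡ 8 (mod 13): 72·t ≡ 8 − 52 = -44 (mod 13).
    Reduce coefficients mod 13: 7·t ≡ 8 (mod 13).
    The inverse of 7 mod 13 is 2 (since 7·2 = 14 = 1·13 + 1), so t ≡ 2·8 = 16 ≡ 3 (mod 13).
    Then x = 52 + 72·3 = 268, valid modulo lcm(72, 13) = 936: x ≡ 268 (mod 936).
Verify: 268 mod 9 = 7 ✓, 268 mod 8 = 4 ✓, 268 mod 13 = 8 ✓.

x ≡ 268 (mod 936).


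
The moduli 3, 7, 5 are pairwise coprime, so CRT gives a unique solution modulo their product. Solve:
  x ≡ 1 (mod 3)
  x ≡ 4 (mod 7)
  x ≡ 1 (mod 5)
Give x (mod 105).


Moduli 3, 7, 5 are pairwise coprime; by CRT there is a unique solution modulo M = 3 · 7 · 5 = 105.
Solve pairwise, accumulating the modulus:
  Start with x ≡ 1 (mod 3).
  Combine with x ≡ 4 (mod 7): since gcd(3, 7) = 1, we get a unique residue mod 21.
    Write x = 1 + 3·t and substitute into x ≡ 4 (mod 7): 3·t ≡ 4 − 1 = 3 (mod 7).
    The inverse of 3 mod 7 is 5 (since 3·5 = 15 = 2·7 + 1), so t ≡ 5·3 = 15 ≡ 1 (mod 7).
    Then x = 1 + 3·1 = 4, valid modulo lcm(3, 7) = 21: x ≡ 4 (mod 21).
  Combine with x ≡ 1 (mod 5): since gcd(21, 5) = 1, we get a unique residue mod 105.
    Write x = 4 + 21·t and substitute into x ≡ 1 (mod 5): 21·t ≡ 1 − 4 = -3 (mod 5).
    Reduce coefficients mod 5: 1·t ≡ 2 (mod 5).
    So t ≡ 2 (mod 5).
    Then x = 4 + 21·2 = 46, valid modulo lcm(21, 5) = 105: x ≡ 46 (mod 105).
Verify: 46 mod 3 = 1 ✓, 46 mod 7 = 4 ✓, 46 mod 5 = 1 ✓.

x ≡ 46 (mod 105).


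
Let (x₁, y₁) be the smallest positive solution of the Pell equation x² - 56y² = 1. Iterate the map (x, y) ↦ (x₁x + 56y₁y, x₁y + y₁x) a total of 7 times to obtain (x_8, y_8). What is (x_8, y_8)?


Step 1: Find the fundamental solution (x₁, y₁) of x² - 56y² = 1.
  Expand √56 as a continued fraction. a₀ = ⌊√56⌋ = 7; iterate m_{k+1} = d_k·a_k − m_k, d_{k+1} = (56 − m_{k+1}²)/d_k, a_{k+1} = ⌊(a₀ + m_{k+1})/d_{k+1}⌋ (starting m₀ = 0, d₀ = 1), with convergents p_k = a_k·p_{k-1} + p_{k-2}, q_k = a_k·q_{k-1} + q_{k-2} (p₋₁ = 1, q₋₁ = 0):
  k = 0: a₀ = 7; p₀/q₀ = 7/1; p₀² − 56·q₀² = 49 − 56 = -7.
  k = 1: m = 7, d = 7, a = ⌊(7 + 7)/7⌋ = 2; p/q = (2·7 + 1)/(2·1 + 0) = 15/2; p² − 56·q² = 225 − 224 = 1.
  The first convergent with p² − 56·q² = 1 gives the fundamental solution (x₁, y₁) = (15, 2).
Step 2: Apply the recurrence (x_{n+1}, y_{n+1}) = (x₁x_n + 56y₁y_n, x₁y_n + y₁x_n) repeatedly.
  From (x_1, y_1) = (15, 2): x_2 = 15·15 + 56·2·2 = 449; y_2 = 15·2 + 2·15 = 60.
  From (x_2, y_2) = (449, 60): x_3 = 15·449 + 56·2·60 = 13455; y_3 = 15·60 + 2·449 = 1798.
  From (x_3, y_3) = (13455, 1798): x_4 = 15·13455 + 56·2·1798 = 403201; y_4 = 15·1798 + 2·13455 = 53880.
  From (x_4, y_4) = (403201, 53880): x_5 = 15·403201 + 56·2·53880 = 12082575; y_5 = 15·53880 + 2·403201 = 1614602.
  From (x_5, y_5) = (12082575, 1614602): x_6 = 15·12082575 + 56·2·1614602 = 362074049; y_6 = 15·1614602 + 2·12082575 = 48384180.
  From (x_6, y_6) = (362074049, 48384180): x_7 = 15·362074049 + 56·2·48384180 = 10850138895; y_7 = 15·48384180 + 2·362074049 = 1449910798.
  From (x_7, y_7) = (10850138895, 1449910798): x_8 = 15·10850138895 + 56·2·1449910798 = 325142092801; y_8 = 15·1449910798 + 2·10850138895 = 43448939760.
Step 3: Verify x_8² - 56·y_8² = 105717380511014096025601 - 105717380511014096025600 = 1 (should be 1). ✓

(x_1, y_1) = (15, 2); (x_8, y_8) = (325142092801, 43448939760).


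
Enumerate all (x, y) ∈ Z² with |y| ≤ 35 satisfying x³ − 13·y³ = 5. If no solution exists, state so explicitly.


The equation is x³ - 13y³ = 5. For fixed y, x³ = 13·y³ + 5, so a solution requires the RHS to be a perfect cube.
Strategy: iterate y from -35 to 35, compute RHS = 13·y³ + 5, and check whether it is a (positive or negative) perfect cube.
Check small values of y:
  y = 0: RHS = 5 is not a perfect cube.
  y = 1: RHS = 18 is not a perfect cube.
  y = -1: RHS = -8 = (-2)³ ⇒ x = -2 works.
  y = 2: RHS = 109 is not a perfect cube.
  y = -2: RHS = -99 is not a perfect cube.
  y = 3: RHS = 356 is not a perfect cube.
  y = -3: RHS = -346 is not a perfect cube.
Continuing the search up to |y| = 35 finds no further solutions beyond those listed.
Collected solutions: (-2, -1).

Solutions (with |y| ≤ 35): (-2, -1).


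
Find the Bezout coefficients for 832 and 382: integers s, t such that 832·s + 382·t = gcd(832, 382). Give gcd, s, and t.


Euclidean algorithm on (832, 382) — divide until remainder is 0:
  832 = 2 · 382 + 68
  382 = 5 · 68 + 42
  68 = 1 · 42 + 26
  42 = 1 · 26 + 16
  26 = 1 · 16 + 10
  16 = 1 · 10 + 6
  10 = 1 · 6 + 4
  6 = 1 · 4 + 2
  4 = 2 · 2 + 0
gcd(832, 382) = 2.
Track Bezout coefficients alongside the remainders: start with r₀ = 832 = a·1 + b·0 (s = 1, t = 0) and r₁ = 382 = a·0 + b·1 (s = 0, t = 1); each new remainder r_{k+1} = r_{k-1} − q_k·r_k inherits s_{k+1} = s_{k-1} − q_k·s_k, t_{k+1} = t_{k-1} − q_k·t_k, so r_k = a·s_k + b·t_k at every step:
  q = 2: r = 68, s = 1 − 2·0 = 1, t = 0 − 2·1 = -2  (check: 832·1 + 382·(-2) = 68)
  q = 5: r = 42, s = 0 − 5·1 = -5, t = 1 − 5·(-2) = 11  (check: 832·(-5) + 382·11 = 42)
  q = 1: r = 26, s = 1 − 1·(-5) = 6, t = -2 − 1·11 = -13  (check: 832·6 + 382·(-13) = 26)
  q = 1: r = 16, s = -5 − 1·6 = -11, t = 11 − 1·(-13) = 24  (check: 832·(-11) + 382·24 = 16)
  q = 1: r = 10, s = 6 − 1·(-11) = 17, t = -13 − 1·24 = -37  (check: 832·17 + 382·(-37) = 10)
  q = 1: r = 6, s = -11 − 1·17 = -28, t = 24 − 1·(-37) = 61  (check: 832·(-28) + 382·61 = 6)
  q = 1: r = 4, s = 17 − 1·(-28) = 45, t = -37 − 1·61 = -98  (check: 832·45 + 382·(-98) = 4)
  q = 1: r = 2, s = -28 − 1·45 = -73, t = 61 − 1·(-98) = 159  (check: 832·(-73) + 382·159 = 2)
The row with r = 2 (the gcd) gives the Bezout coefficients s = -73, t = 159.
Result: 832 · (-73) + 382 · (159) = 2.

gcd(832, 382) = 2; s = -73, t = 159 (check: 832·(-73) + 382·159 = 2).


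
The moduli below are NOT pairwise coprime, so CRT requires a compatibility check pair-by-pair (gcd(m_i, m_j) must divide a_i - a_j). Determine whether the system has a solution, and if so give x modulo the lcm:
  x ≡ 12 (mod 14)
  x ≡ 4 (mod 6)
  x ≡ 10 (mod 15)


Moduli 14, 6, 15 are not pairwise coprime, so CRT works modulo lcm(m_i) when all pairwise compatibility conditions hold.
Pairwise compatibility: gcd(m_i, m_j) must divide a_i - a_j for every pair.
Merge one congruence at a time:
  Start: x ≡ 12 (mod 14).
  Combine with x ≡ 4 (mod 6): gcd(14, 6) = 2; 4 - 12 = -8, which IS divisible by 2, so compatible.
    Write x = 12 + 14·t and substitute into x ≡ 4 (mod 6): 14·t ≡ 4 − 12 = -8 (mod 6).
    Divide the congruence (and modulus) by g = 2: 7·t ≡ -4 (mod 3).
    Reduce coefficients mod 3: 1·t ≡ 2 (mod 3).
    So t ≡ 2 (mod 3).
    Then x = 12 + 14·2 = 40, valid modulo lcm(14, 6) = 42: x ≡ 40 (mod 42).
  Combine with x ≡ 10 (mod 15): gcd(42, 15) = 3; 10 - 40 = -30, which IS divisible by 3, so compatible.
    Write x = 40 + 42·t and substitute into x ≡ 10 (mod 15): 42·t ≡ 10 − 40 = -30 (mod 15).
    Divide the congruence (and modulus) by g = 3: 14·t ≡ -10 (mod 5).
    Reduce coefficients mod 5: 4·t ≡ 0 (mod 5).
    The inverse of 4 mod 5 is 4 (since 4·4 = 16 = 3·5 + 1), so t ≡ 4·0 = 0 ≡ 0 (mod 5).
    Then x = 40 + 42·0 = 40, valid modulo lcm(42, 15) = 210: x ≡ 40 (mod 210).
Verify: 40 mod 14 = 12, 40 mod 6 = 4, 40 mod 15 = 10.

x ≡ 40 (mod 210).


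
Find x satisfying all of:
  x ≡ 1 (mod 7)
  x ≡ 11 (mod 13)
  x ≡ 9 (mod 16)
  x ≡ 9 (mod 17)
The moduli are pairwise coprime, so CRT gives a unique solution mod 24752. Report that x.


Product of moduli M = 7 · 13 · 16 · 17 = 24752.
Merge one congruence at a time:
  Start: x ≡ 1 (mod 7).
  Combine with x ≡ 11 (mod 13); new modulus lcm = 91.
    Write x = 1 + 7·t and substitute into x ≡ 11 (mod 13): 7·t ≡ 11 − 1 = 10 (mod 13).
    The inverse of 7 mod 13 is 2 (since 7·2 = 14 = 1·13 + 1), so t ≡ 2·10 = 20 ≡ 7 (mod 13).
    Then x = 1 + 7·7 = 50, valid modulo lcm(7, 13) = 91: x ≡ 50 (mod 91).
  Combine with x ≡ 9 (mod 16); new modulus lcm = 1456.
    Write x = 50 + 91·t and substitute into x ≡ 9 (mod 16): 91·t ≡ 9 − 50 = -41 (mod 16).
    Reduce coefficients mod 16: 11·t ≡ 7 (mod 16).
    The inverse of 11 mod 16 is 3 (since 11·3 = 33 = 2·16 + 1), so t ≡ 3·7 = 21 ≡ 5 (mod 16).
    Then x = 50 + 91·5 = 505, valid modulo lcm(91, 16) = 1456: x ≡ 505 (mod 1456).
  Combine with x ≡ 9 (mod 17); new modulus lcm = 24752.
    Write x = 505 + 1456·t and substitute into x ≡ 9 (mod 17): 1456·t ≡ 9 − 505 = -496 (mod 17).
    Reduce coefficients mod 17: 11·t ≡ 14 (mod 17).
    The inverse of 11 mod 17 is 14 (since 11·14 = 154 = 9·17 + 1), so t ≡ 14·14 = 196 ≡ 9 (mod 17).
    Then x = 505 + 1456·9 = 13609, valid modulo lcm(1456, 17) = 24752: x ≡ 13609 (mod 24752).
Verify against each original: 13609 mod 7 = 1, 13609 mod 13 = 11, 13609 mod 16 = 9, 13609 mod 17 = 9.

x ≡ 13609 (mod 24752).


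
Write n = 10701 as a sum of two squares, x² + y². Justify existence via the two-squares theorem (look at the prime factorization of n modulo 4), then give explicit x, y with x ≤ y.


Step 1: Factor n = 10701 = 3^2 · 29 · 41.
Step 2: Check the mod-4 condition on each prime factor: 3 ≡ 3 (mod 4), exponent 2 (must be even); 29 ≡ 1 (mod 4), exponent 1; 41 ≡ 1 (mod 4), exponent 1.
All primes ≡ 3 (mod 4) appear to even exponent (or don't appear), so by the two-squares theorem n IS expressible as a sum of two squares.
Step 3: Build a representation. Group n = k² · m with k = 3 and m = 29 · 41 = 1189 (a product of primes ≡ 1 (mod 4)); a representation of m scales to one of n via (k·x)² + (k·y)² = k²(x² + y²). Each prime p ≡ 1 (mod 4) is itself a sum of two squares; find a² by testing p − a² for a perfect square:
  29: 29 − 1² = 28, 29 − 2² = 25 = 5² ⇒ 29 = 2² + 5².
  41: 41 − 1² = 40, 41 − 2² = 37, 41 − 3² = 32, 41 − 4² = 25 = 5² ⇒ 41 = 4² + 5².
  Combine using the Brahmagupta–Fibonacci identity (a² + b²)(c² + d²) = (ac − bd)² + (ad + bc)² = (ac + bd)² + (ad − bc)²:
  29 · 41 = 1189: from (2² + 5²)(4² + 5²), take (2·4 − 5·5, 2·5 + 5·4) = (8 − 25, 10 + 20) = (-17, 30); dropping signs (only squares matter) gives (17, 30); check 17² + 30² = 289 + 900 = 1189 ✓.
  Scale by k = 3: (3·17, 3·30) = (51, 90).
Step 4: Order so x ≤ y and verify: 51² + 90² = 2601 + 8100 = 10701 = n. ✓

n = 10701 = 51² + 90² (one valid representation with x ≤ y).


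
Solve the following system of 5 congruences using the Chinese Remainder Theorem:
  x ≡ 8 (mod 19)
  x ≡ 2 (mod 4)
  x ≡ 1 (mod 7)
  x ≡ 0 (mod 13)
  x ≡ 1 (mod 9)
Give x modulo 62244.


Product of moduli M = 19 · 4 · 7 · 13 · 9 = 62244.
Merge one congruence at a time:
  Start: x ≡ 8 (mod 19).
  Combine with x ≡ 2 (mod 4); new modulus lcm = 76.
    Write x = 8 + 19·t and substitute into x ≡ 2 (mod 4): 19·t ≡ 2 − 8 = -6 (mod 4).
    Reduce coefficients mod 4: 3·t ≡ 2 (mod 4).
    The inverse of 3 mod 4 is 3 (since 3·3 = 9 = 2·4 + 1), so t ≡ 3·2 = 6 ≡ 2 (mod 4).
    Then x = 8 + 19·2 = 46, valid modulo lcm(19, 4) = 76: x ≡ 46 (mod 76).
  Combine with x ≡ 1 (mod 7); new modulus lcm = 532.
    Write x = 46 + 76·t and substitute into x ≡ 1 (mod 7): 76·t ≡ 1 − 46 = -45 (mod 7).
    Reduce coefficients mod 7: 6·t ≡ 4 (mod 7).
    The inverse of 6 mod 7 is 6 (since 6·6 = 36 = 5·7 + 1), so t ≡ 6·4 = 24 ≡ 3 (mod 7).
    Then x = 46 + 76·3 = 274, valid modulo lcm(76, 7) = 532: x ≡ 274 (mod 532).
  Combine with x ≡ 0 (mod 13); new modulus lcm = 6916.
    Write x = 274 + 532·t and substitute into x ≡ 0 (mod 13): 532·t ≡ 0 − 274 = -274 (mod 13).
    Reduce coefficients mod 13: 12·t ≡ 12 (mod 13).
    The inverse of 12 mod 13 is 12 (since 12·12 = 144 = 11·13 + 1), so t ≡ 12·12 = 144 ≡ 1 (mod 13).
    Then x = 274 + 532·1 = 806, valid modulo lcm(532, 13) = 6916: x ≡ 806 (mod 6916).
  Combine with x ≡ 1 (mod 9); new modulus lcm = 62244.
    Write x = 806 + 6916·t and substitute into x ≡ 1 (mod 9): 6916·t ≡ 1 − 806 = -805 (mod 9).
    Reduce coefficients mod 9: 4·t ≡ 5 (mod 9).
    The inverse of 4 mod 9 is 7 (since 4·7 = 28 = 3·9 + 1), so t ≡ 7·5 = 35 ≡ 8 (mod 9).
    Then x = 806 + 6916·8 = 56134, valid modulo lcm(6916, 9) = 62244: x ≡ 56134 (mod 62244).
Verify against each original: 56134 mod 19 = 8, 56134 mod 4 = 2, 56134 mod 7 = 1, 56134 mod 13 = 0, 56134 mod 9 = 1.

x ≡ 56134 (mod 62244).


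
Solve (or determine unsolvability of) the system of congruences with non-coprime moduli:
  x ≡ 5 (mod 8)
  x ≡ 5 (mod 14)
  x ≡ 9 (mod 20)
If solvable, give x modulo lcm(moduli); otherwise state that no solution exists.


Moduli 8, 14, 20 are not pairwise coprime, so CRT works modulo lcm(m_i) when all pairwise compatibility conditions hold.
Pairwise compatibility: gcd(m_i, m_j) must divide a_i - a_j for every pair.
Merge one congruence at a time:
  Start: x ≡ 5 (mod 8).
  Combine with x ≡ 5 (mod 14): gcd(8, 14) = 2; 5 - 5 = 0, which IS divisible by 2, so compatible.
    Write x = 5 + 8·t and substitute into x ≡ 5 (mod 14): 8·t ≡ 5 − 5 = 0 (mod 14).
    Divide the congruence (and modulus) by g = 2: 4·t ≡ 0 (mod 7).
    The inverse of 4 mod 7 is 2 (since 4·2 = 8 = 1·7 + 1), so t ≡ 2·0 = 0 ≡ 0 (mod 7).
    Then x = 5 + 8·0 = 5, valid modulo lcm(8, 14) = 56: x ≡ 5 (mod 56).
  Combine with x ≡ 9 (mod 20): gcd(56, 20) = 4; 9 - 5 = 4, which IS divisible by 4, so compatible.
    Write x = 5 + 56·t and substitute into x ≡ 9 (mod 20): 56·t ≡ 9 − 5 = 4 (mod 20).
    Divide the congruence (and modulus) by g = 4: 14·t ≡ 1 (mod 5).
    Reduce coefficients mod 5: 4·t ≡ 1 (mod 5).
    The inverse of 4 mod 5 is 4 (since 4·4 = 16 = 3·5 + 1), so t ≡ 4·1 = 4 ≡ 4 (mod 5).
    Then x = 5 + 56·4 = 229, valid modulo lcm(56, 20) = 280: x ≡ 229 (mod 280).
Verify: 229 mod 8 = 5, 229 mod 14 = 5, 229 mod 20 = 9.

x ≡ 229 (mod 280).


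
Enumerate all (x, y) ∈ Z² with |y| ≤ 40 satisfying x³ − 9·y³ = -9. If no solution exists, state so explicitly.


The equation is x³ - 9y³ = -9. For fixed y, x³ = 9·y³ − 9, so a solution requires the RHS to be a perfect cube.
Strategy: iterate y from -40 to 40, compute RHS = 9·y³ − 9, and check whether it is a (positive or negative) perfect cube.
Check small values of y:
  y = 0: RHS = -9 is not a perfect cube.
  y = 1: RHS = 0 = (0)³ ⇒ x = 0 works.
  y = -1: RHS = -18 is not a perfect cube.
  y = 2: RHS = 63 is not a perfect cube.
  y = -2: RHS = -81 is not a perfect cube.
  y = 3: RHS = 234 is not a perfect cube.
  y = -3: RHS = -252 is not a perfect cube.
Continuing the search up to |y| = 40 finds no further solutions beyond those listed.
Collected solutions: (0, 1).

Solutions (with |y| ≤ 40): (0, 1).


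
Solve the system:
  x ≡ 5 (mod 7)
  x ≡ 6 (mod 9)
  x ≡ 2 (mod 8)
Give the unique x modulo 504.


Moduli 7, 9, 8 are pairwise coprime; by CRT there is a unique solution modulo M = 7 · 9 · 8 = 504.
Solve pairwise, accumulating the modulus:
  Start with x ≡ 5 (mod 7).
  Combine with x ≡ 6 (mod 9): since gcd(7, 9) = 1, we get a unique residue mod 63.
    Write x = 5 + 7·t and substitute into x ≡ 6 (mod 9): 7·t ≡ 6 − 5 = 1 (mod 9).
    The inverse of 7 mod 9 is 4 (since 7·4 = 28 = 3·9 + 1), so t ≡ 4·1 = 4 ≡ 4 (mod 9).
    Then x = 5 + 7·4 = 33, valid modulo lcm(7, 9) = 63: x ≡ 33 (mod 63).
  Combine with x ≡ 2 (mod 8): since gcd(63, 8) = 1, we get a unique residue mod 504.
    Write x = 33 + 63·t and substitute into x ≡ 2 (mod 8): 63·t ≡ 2 − 33 = -31 (mod 8).
    Reduce coefficients mod 8: 7·t ≡ 1 (mod 8).
    The inverse of 7 mod 8 is 7 (since 7·7 = 49 = 6·8 + 1), so t ≡ 7·1 = 7 ≡ 7 (mod 8).
    Then x = 33 + 63·7 = 474, valid modulo lcm(63, 8) = 504: x ≡ 474 (mod 504).
Verify: 474 mod 7 = 5 ✓, 474 mod 9 = 6 ✓, 474 mod 8 = 2 ✓.

x ≡ 474 (mod 504).


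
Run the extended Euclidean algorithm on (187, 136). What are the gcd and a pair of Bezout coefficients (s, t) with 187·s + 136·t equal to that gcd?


Euclidean algorithm on (187, 136) — divide until remainder is 0:
  187 = 1 · 136 + 51
  136 = 2 · 51 + 34
  51 = 1 · 34 + 17
  34 = 2 · 17 + 0
gcd(187, 136) = 17.
Track Bezout coefficients alongside the remainders: start with r₀ = 187 = a·1 + b·0 (s = 1, t = 0) and r₁ = 136 = a·0 + b·1 (s = 0, t = 1); each new remainder r_{k+1} = r_{k-1} − q_k·r_k inherits s_{k+1} = s_{k-1} − q_k·s_k, t_{k+1} = t_{k-1} − q_k·t_k, so r_k = a·s_k + b·t_k at every step:
  q = 1: r = 51, s = 1 − 1·0 = 1, t = 0 − 1·1 = -1  (check: 187·1 + 136·(-1) = 51)
  q = 2: r = 34, s = 0 − 2·1 = -2, t = 1 − 2·(-1) = 3  (check: 187·(-2) + 136·3 = 34)
  q = 1: r = 17, s = 1 − 1·(-2) = 3, t = -1 − 1·3 = -4  (check: 187·3 + 136·(-4) = 17)
The row with r = 17 (the gcd) gives the Bezout coefficients s = 3, t = -4.
Result: 187 · (3) + 136 · (-4) = 17.

gcd(187, 136) = 17; s = 3, t = -4 (check: 187·3 + 136·(-4) = 17).


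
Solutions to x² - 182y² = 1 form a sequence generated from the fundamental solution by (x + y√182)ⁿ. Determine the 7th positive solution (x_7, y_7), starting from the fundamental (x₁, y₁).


Step 1: Find the fundamental solution (x₁, y₁) of x² - 182y² = 1.
  Expand √182 as a continued fraction. a₀ = ⌊√182⌋ = 13; iterate m_{k+1} = d_k·a_k − m_k, d_{k+1} = (182 − m_{k+1}²)/d_k, a_{k+1} = ⌊(a₀ + m_{k+1})/d_{k+1}⌋ (starting m₀ = 0, d₀ = 1), with convergents p_k = a_k·p_{k-1} + p_{k-2}, q_k = a_k·q_{k-1} + q_{k-2} (p₋₁ = 1, q₋₁ = 0):
  k = 0: a₀ = 13; p₀/q₀ = 13/1; p₀² − 182·q₀² = 169 − 182 = -13.
  k = 1: m = 13, d = 13, a = ⌊(13 + 13)/13⌋ = 2; p/q = (2·13 + 1)/(2·1 + 0) = 27/2; p² − 182·q² = 729 − 728 = 1.
  The first convergent with p² − 182·q² = 1 gives the fundamental solution (x₁, y₁) = (27, 2).
Step 2: Apply the recurrence (x_{n+1}, y_{n+1}) = (x₁x_n + 182y₁y_n, x₁y_n + y₁x_n) repeatedly.
  From (x_1, y_1) = (27, 2): x_2 = 27·27 + 182·2·2 = 1457; y_2 = 27·2 + 2·27 = 108.
  From (x_2, y_2) = (1457, 108): x_3 = 27·1457 + 182·2·108 = 78651; y_3 = 27·108 + 2·1457 = 5830.
  From (x_3, y_3) = (78651, 5830): x_4 = 27·78651 + 182·2·5830 = 4245697; y_4 = 27·5830 + 2·78651 = 314712.
  From (x_4, y_4) = (4245697, 314712): x_5 = 27·4245697 + 182·2·314712 = 229188987; y_5 = 27·314712 + 2·4245697 = 16988618.
  From (x_5, y_5) = (229188987, 16988618): x_6 = 27·229188987 + 182·2·16988618 = 12371959601; y_6 = 27·16988618 + 2·229188987 = 917070660.
  From (x_6, y_6) = (12371959601, 917070660): x_7 = 27·12371959601 + 182·2·917070660 = 667856629467; y_7 = 27·917070660 + 2·12371959601 = 49504827022.
Step 3: Verify x_7² - 182·y_7² = 446032477523021732704089 - 446032477523021732704088 = 1 (should be 1). ✓

(x_1, y_1) = (27, 2); (x_7, y_7) = (667856629467, 49504827022).


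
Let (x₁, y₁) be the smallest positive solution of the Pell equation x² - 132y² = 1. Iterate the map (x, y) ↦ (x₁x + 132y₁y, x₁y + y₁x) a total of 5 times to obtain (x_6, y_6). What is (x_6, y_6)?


Step 1: Find the fundamental solution (x₁, y₁) of x² - 132y² = 1.
  Expand √132 as a continued fraction. a₀ = ⌊√132⌋ = 11; iterate m_{k+1} = d_k·a_k − m_k, d_{k+1} = (132 − m_{k+1}²)/d_k, a_{k+1} = ⌊(a₀ + m_{k+1})/d_{k+1}⌋ (starting m₀ = 0, d₀ = 1), with convergents p_k = a_k·p_{k-1} + p_{k-2}, q_k = a_k·q_{k-1} + q_{k-2} (p₋₁ = 1, q₋₁ = 0):
  k = 0: a₀ = 11; p₀/q₀ = 11/1; p₀² − 132·q₀² = 121 − 132 = -11.
  k = 1: m = 11, d = 11, a = ⌊(11 + 11)/11⌋ = 2; p/q = (2·11 + 1)/(2·1 + 0) = 23/2; p² − 132·q² = 529 − 528 = 1.
  The first convergent with p² − 132·q² = 1 gives the fundamental solution (x₁, y₁) = (23, 2).
Step 2: Apply the recurrence (x_{n+1}, y_{n+1}) = (x₁x_n + 132y₁y_n, x₁y_n + y₁x_n) repeatedly.
  From (x_1, y_1) = (23, 2): x_2 = 23·23 + 132·2·2 = 1057; y_2 = 23·2 + 2·23 = 92.
  From (x_2, y_2) = (1057, 92): x_3 = 23·1057 + 132·2·92 = 48599; y_3 = 23·92 + 2·1057 = 4230.
  From (x_3, y_3) = (48599, 4230): x_4 = 23·48599 + 132·2·4230 = 2234497; y_4 = 23·4230 + 2·48599 = 194488.
  From (x_4, y_4) = (2234497, 194488): x_5 = 23·2234497 + 132·2·194488 = 102738263; y_5 = 23·194488 + 2·2234497 = 8942218.
  From (x_5, y_5) = (102738263, 8942218): x_6 = 23·102738263 + 132·2·8942218 = 4723725601; y_6 = 23·8942218 + 2·102738263 = 411147540.
Step 3: Verify x_6² - 132·y_6² = 22313583553542811201 - 22313583553542811200 = 1 (should be 1). ✓

(x_1, y_1) = (23, 2); (x_6, y_6) = (4723725601, 411147540).
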